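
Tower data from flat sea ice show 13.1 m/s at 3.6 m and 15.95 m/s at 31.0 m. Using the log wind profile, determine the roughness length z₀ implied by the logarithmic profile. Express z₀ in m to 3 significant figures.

Log law: V(z) ∝ ln(z/z₀). With r = V₁/V₂ = 13.1/15.95 = 0.82132,
r · ln(z₂/z₀) = ln(z₁/z₀) ⇒ ln z₀ = (ln z₁ − r·ln z₂)/(1 − r)
ln z₀ = (1.28093 − 0.82132×3.43399) / 0.17868 = -8.6156
z₀ = exp(-8.6156) = 0.0001813 m

z₀ ≈ 0.000181 m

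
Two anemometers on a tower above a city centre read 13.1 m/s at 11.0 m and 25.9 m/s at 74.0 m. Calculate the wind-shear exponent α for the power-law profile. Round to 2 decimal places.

Power law: V₂/V₁ = (z₂/z₁)^α ⇒ α = ln(V₂/V₁) / ln(z₂/z₁)
α = ln(25.9/13.1) / ln(74.0/11.0) = ln(1.9771) / ln(6.7273)
  = 0.68163 / 1.90617 = 0.35759

α ≈ 0.36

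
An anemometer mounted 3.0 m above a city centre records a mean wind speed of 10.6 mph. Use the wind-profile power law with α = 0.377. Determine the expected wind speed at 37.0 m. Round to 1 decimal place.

27.3 mph

Power-law profile: V₂ = V₁ · (z₂/z₁)^α
V₂ = 10.6 × (37.0/3.0)^0.377 = 10.6 × (12.3333)^0.377
    = 10.6 × 2.5783 = 27.3302 mph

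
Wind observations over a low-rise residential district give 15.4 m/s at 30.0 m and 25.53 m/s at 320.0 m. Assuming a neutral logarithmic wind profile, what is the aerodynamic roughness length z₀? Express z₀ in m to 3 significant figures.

z₀ ≈ 0.821 m

Log law: V(z) ∝ ln(z/z₀). With r = V₁/V₂ = 15.4/25.53 = 0.60321,
r · ln(z₂/z₀) = ln(z₁/z₀) ⇒ ln z₀ = (ln z₁ − r·ln z₂)/(1 − r)
ln z₀ = (3.40120 − 0.60321×5.76832) / 0.39679 = -0.1974
z₀ = exp(-0.1974) = 0.8209 m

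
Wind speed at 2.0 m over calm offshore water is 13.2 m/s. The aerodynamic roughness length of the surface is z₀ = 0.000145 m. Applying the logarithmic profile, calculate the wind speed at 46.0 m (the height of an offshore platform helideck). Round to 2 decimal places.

17.54 m/s

Log law: V(z) ∝ ln(z/z₀), so V₂/V₁ = ln(z₂/z₀) / ln(z₁/z₀).
ln(46.0/0.000145) = 12.6674, ln(2.0/0.000145) = 9.5319
V₂ = 13.2 × 12.6674/9.5319 = 13.2 × 1.3289 = 17.5421 m/s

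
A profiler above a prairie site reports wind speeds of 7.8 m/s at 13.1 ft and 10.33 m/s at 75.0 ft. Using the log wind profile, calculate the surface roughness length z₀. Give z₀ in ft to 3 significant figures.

Log law: V(z) ∝ ln(z/z₀). With r = V₁/V₂ = 7.8/10.33 = 0.75508,
r · ln(z₂/z₀) = ln(z₁/z₀) ⇒ ln z₀ = (ln z₁ − r·ln z₂)/(1 − r)
ln z₀ = (2.57261 − 0.75508×4.31749) / 0.24492 = -2.8068
z₀ = exp(-2.8068) = 0.06040 ft

z₀ ≈ 0.0604 ft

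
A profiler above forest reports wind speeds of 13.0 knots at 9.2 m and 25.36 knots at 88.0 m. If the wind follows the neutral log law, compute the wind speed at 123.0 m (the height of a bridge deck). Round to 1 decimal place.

27.2 knots

Log law: V ∝ ln(z/z₀). From the pair, with r = V₁/V₂ = 0.51262,
ln z₀ = (ln z₁ − r·ln z₂)/(1 − r) = (2.2192 − 0.51262×4.4773)/0.48738 = -0.1559 → z₀ = 0.8557 m
V₃ = V₁ · ln(z₃/z₀)/ln(z₁/z₀) = 13.0 × 4.9680/2.3751 = 27.1928 knots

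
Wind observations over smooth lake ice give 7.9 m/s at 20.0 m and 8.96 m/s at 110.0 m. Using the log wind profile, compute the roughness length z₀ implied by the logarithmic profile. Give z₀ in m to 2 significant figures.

Log law: V(z) ∝ ln(z/z₀). With r = V₁/V₂ = 7.9/8.96 = 0.88170,
r · ln(z₂/z₀) = ln(z₁/z₀) ⇒ ln z₀ = (ln z₁ − r·ln z₂)/(1 − r)
ln z₀ = (2.99573 − 0.88170×4.70048) / 0.11830 = -9.7095
z₀ = exp(-9.7095) = 0.00006071 m

z₀ ≈ 0.000061 m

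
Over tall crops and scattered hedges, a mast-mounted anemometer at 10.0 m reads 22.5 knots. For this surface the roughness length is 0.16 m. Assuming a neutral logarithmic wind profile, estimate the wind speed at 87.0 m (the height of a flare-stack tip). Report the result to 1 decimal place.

Log law: V(z) ∝ ln(z/z₀), so V₂/V₁ = ln(z₂/z₀) / ln(z₁/z₀).
ln(87.0/0.16) = 6.2985, ln(10.0/0.16) = 4.1352
V₂ = 22.5 × 6.2985/4.1352 = 22.5 × 1.5232 = 34.2709 knots

34.3 knots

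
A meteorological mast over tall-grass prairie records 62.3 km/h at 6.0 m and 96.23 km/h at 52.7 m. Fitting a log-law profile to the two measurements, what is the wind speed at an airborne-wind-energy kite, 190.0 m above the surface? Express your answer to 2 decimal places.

116.26 km/h

Log law: V ∝ ln(z/z₀). From the pair, with r = V₁/V₂ = 0.64741,
ln z₀ = (ln z₁ − r·ln z₂)/(1 − r) = (1.7918 − 0.64741×3.9646)/0.35259 = -2.1979 → z₀ = 0.1110 m
V₃ = V₁ · ln(z₃/z₀)/ln(z₁/z₀) = 62.3 × 7.4449/3.9897 = 116.2553 km/h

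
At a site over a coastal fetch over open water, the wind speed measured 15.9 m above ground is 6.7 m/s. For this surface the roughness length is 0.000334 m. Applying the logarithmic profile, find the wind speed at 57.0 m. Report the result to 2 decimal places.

7.49 m/s

Log law: V(z) ∝ ln(z/z₀), so V₂/V₁ = ln(z₂/z₀) / ln(z₁/z₀).
ln(57.0/0.000334) = 12.0474, ln(15.9/0.000334) = 10.7707
V₂ = 6.7 × 12.0474/10.7707 = 6.7 × 1.1185 = 7.4942 m/s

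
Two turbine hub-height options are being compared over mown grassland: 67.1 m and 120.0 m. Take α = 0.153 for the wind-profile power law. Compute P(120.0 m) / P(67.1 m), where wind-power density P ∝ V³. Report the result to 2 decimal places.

1.31

Speed ratio: V_B/V_A = (z_B/z_A)^α = (120.0/67.1)^0.153 = (1.7884)^0.153 = 1.09302
Power-density ratio: P_B/P_A = (V_B/V_A)³ = (1.09302)³ = 1.30581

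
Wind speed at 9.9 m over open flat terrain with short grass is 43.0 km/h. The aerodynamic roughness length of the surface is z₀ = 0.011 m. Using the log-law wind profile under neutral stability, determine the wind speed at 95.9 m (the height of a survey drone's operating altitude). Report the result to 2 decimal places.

57.35 km/h

Log law: V(z) ∝ ln(z/z₀), so V₂/V₁ = ln(z₂/z₀) / ln(z₁/z₀).
ln(95.9/0.011) = 9.0732, ln(9.9/0.011) = 6.8024
V₂ = 43.0 × 9.0732/6.8024 = 43.0 × 1.3338 = 57.3542 km/h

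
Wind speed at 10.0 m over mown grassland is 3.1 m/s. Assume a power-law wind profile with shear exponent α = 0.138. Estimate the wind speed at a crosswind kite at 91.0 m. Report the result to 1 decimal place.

Power-law profile: V₂ = V₁ · (z₂/z₁)^α
V₂ = 3.1 × (91.0/10.0)^0.138 = 3.1 × (9.1000)^0.138
    = 3.1 × 1.3563 = 4.2045 m/s

4.2 m/s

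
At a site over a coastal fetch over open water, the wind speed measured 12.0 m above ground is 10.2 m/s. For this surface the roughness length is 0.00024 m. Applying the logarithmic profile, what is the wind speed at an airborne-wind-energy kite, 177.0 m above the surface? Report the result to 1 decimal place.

12.7 m/s

Log law: V(z) ∝ ln(z/z₀), so V₂/V₁ = ln(z₂/z₀) / ln(z₁/z₀).
ln(177.0/0.00024) = 13.5110, ln(12.0/0.00024) = 10.8198
V₂ = 10.2 × 13.5110/10.8198 = 10.2 × 1.2487 = 12.7371 m/s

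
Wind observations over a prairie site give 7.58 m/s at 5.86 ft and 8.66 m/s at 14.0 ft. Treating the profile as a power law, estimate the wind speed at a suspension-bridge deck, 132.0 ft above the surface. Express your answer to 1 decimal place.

12.2 m/s

First find α: α = ln(V₂/V₁)/ln(z₂/z₁) = ln(8.66/7.58)/ln(14.0/5.86) = 0.13320/0.87091 = 0.1529
Extrapolate from 14.0 ft to 132.0 ft: V₃ = 8.66 × (132.0/14.0)^0.1529 = 8.66 × 1.4094 = 12.2055 m/s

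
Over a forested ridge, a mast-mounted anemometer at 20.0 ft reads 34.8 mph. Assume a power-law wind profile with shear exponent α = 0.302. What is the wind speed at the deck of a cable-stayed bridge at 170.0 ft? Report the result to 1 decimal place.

Power-law profile: V₂ = V₁ · (z₂/z₁)^α
V₂ = 34.8 × (170.0/20.0)^0.302 = 34.8 × (8.5000)^0.302
    = 34.8 × 1.9085 = 66.4146 mph

66.4 mph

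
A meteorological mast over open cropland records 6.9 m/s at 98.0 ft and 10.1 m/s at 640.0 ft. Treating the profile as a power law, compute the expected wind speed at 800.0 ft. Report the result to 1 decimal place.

First find α: α = ln(V₂/V₁)/ln(z₂/z₁) = ln(10.1/6.9)/ln(640.0/98.0) = 0.38101/1.87650 = 0.2030
Extrapolate from 640.0 ft to 800.0 ft: V₃ = 10.1 × (800.0/640.0)^0.2030 = 10.1 × 1.0464 = 10.5681 m/s

10.6 m/s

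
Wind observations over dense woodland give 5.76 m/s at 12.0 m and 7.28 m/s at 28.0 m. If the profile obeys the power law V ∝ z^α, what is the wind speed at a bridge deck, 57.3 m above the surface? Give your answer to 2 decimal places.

8.87 m/s

First find α: α = ln(V₂/V₁)/ln(z₂/z₁) = ln(7.28/5.76)/ln(28.0/12.0) = 0.23419/0.84730 = 0.2764
Extrapolate from 28.0 m to 57.3 m: V₃ = 7.28 × (57.3/28.0)^0.2764 = 7.28 × 1.2189 = 8.8734 m/s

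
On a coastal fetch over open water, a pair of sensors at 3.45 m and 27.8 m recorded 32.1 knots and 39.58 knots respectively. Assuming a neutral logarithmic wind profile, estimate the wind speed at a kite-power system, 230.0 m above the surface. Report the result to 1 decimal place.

47.2 knots

Log law: V ∝ ln(z/z₀). From the pair, with r = V₁/V₂ = 0.81102,
ln z₀ = (ln z₁ − r·ln z₂)/(1 − r) = (1.2384 − 0.81102×3.3250)/0.18898 = -7.7164 → z₀ = 0.0004455 m
V₃ = V₁ · ln(z₃/z₀)/ln(z₁/z₀) = 32.1 × 13.1545/8.9548 = 47.1546 knots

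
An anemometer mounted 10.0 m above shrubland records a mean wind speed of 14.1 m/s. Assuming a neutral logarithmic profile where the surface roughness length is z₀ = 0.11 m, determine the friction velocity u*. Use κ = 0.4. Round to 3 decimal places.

u* ≈ 1.251 m/s

Log law: V(z) = (u*/κ) · ln(z/z₀) ⇒ u* = κ · V / ln(z/z₀)
u* = 0.4 × 14.1 / ln(10.0/0.11) = 0.4 × 14.1 / 4.5099
   = 5.6400 / 4.5099 = 1.2506 m/s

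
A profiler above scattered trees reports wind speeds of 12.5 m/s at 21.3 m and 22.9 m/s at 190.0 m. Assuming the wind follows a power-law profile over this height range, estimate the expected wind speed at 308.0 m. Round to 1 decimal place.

First find α: α = ln(V₂/V₁)/ln(z₂/z₁) = ln(22.9/12.5)/ln(190.0/21.3) = 0.60541/2.18832 = 0.2767
Extrapolate from 190.0 m to 308.0 m: V₃ = 22.9 × (308.0/190.0)^0.2767 = 22.9 × 1.1430 = 26.1744 m/s

26.2 m/s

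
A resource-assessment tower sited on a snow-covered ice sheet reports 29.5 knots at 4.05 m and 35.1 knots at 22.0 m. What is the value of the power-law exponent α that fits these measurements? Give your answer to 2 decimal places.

Power law: V₂/V₁ = (z₂/z₁)^α ⇒ α = ln(V₂/V₁) / ln(z₂/z₁)
α = ln(35.1/29.5) / ln(22.0/4.05) = ln(1.1898) / ln(5.4321)
  = 0.17381 / 1.69233 = 0.10271

α ≈ 0.10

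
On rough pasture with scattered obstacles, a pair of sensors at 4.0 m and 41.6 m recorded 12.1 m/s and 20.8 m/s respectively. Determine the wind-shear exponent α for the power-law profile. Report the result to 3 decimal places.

α ≈ 0.231

Power law: V₂/V₁ = (z₂/z₁)^α ⇒ α = ln(V₂/V₁) / ln(z₂/z₁)
α = ln(20.8/12.1) / ln(41.6/4.0) = ln(1.7190) / ln(10.4000)
  = 0.54175 / 2.34181 = 0.23134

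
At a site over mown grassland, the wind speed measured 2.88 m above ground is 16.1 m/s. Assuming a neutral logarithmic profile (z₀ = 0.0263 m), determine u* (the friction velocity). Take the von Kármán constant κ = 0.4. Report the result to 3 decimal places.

Log law: V(z) = (u*/κ) · ln(z/z₀) ⇒ u* = κ · V / ln(z/z₀)
u* = 0.4 × 16.1 / ln(2.88/0.0263) = 0.4 × 16.1 / 4.6960
   = 6.4400 / 4.6960 = 1.3714 m/s

u* ≈ 1.371 m/s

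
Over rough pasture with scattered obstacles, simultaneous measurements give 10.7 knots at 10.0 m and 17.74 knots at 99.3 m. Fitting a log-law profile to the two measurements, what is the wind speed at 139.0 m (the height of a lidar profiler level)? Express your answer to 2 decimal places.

Log law: V ∝ ln(z/z₀). From the pair, with r = V₁/V₂ = 0.60316,
ln z₀ = (ln z₁ − r·ln z₂)/(1 − r) = (2.3026 − 0.60316×4.5981)/0.39684 = -1.1864 → z₀ = 0.3053 m
V₃ = V₁ · ln(z₃/z₀)/ln(z₁/z₀) = 10.7 × 6.1209/3.4890 = 18.7714 knots

18.77 knots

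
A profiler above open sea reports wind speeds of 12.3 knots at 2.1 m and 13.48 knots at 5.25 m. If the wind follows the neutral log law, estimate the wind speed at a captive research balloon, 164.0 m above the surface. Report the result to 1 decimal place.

17.9 knots

Log law: V ∝ ln(z/z₀). From the pair, with r = V₁/V₂ = 0.91246,
ln z₀ = (ln z₁ − r·ln z₂)/(1 − r) = (0.7419 − 0.91246×1.6582)/0.08754 = -8.8092 → z₀ = 0.0001493 m
V₃ = V₁ · ln(z₃/z₀)/ln(z₁/z₀) = 12.3 × 13.9091/9.5512 = 17.9121 knots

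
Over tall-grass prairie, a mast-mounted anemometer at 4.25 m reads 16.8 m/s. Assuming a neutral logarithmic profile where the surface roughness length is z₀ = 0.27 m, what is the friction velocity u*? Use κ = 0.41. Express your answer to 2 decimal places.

u* ≈ 2.50 m/s

Log law: V(z) = (u*/κ) · ln(z/z₀) ⇒ u* = κ · V / ln(z/z₀)
u* = 0.41 × 16.8 / ln(4.25/0.27) = 0.41 × 16.8 / 2.7563
   = 6.8880 / 2.7563 = 2.4990 m/s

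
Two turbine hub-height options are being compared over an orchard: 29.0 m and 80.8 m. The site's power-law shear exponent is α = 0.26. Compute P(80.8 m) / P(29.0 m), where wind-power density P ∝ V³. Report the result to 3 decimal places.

2.224

Speed ratio: V_B/V_A = (z_B/z_A)^α = (80.8/29.0)^0.26 = (2.7862)^0.26 = 1.30528
Power-density ratio: P_B/P_A = (V_B/V_A)³ = (1.30528)³ = 2.22388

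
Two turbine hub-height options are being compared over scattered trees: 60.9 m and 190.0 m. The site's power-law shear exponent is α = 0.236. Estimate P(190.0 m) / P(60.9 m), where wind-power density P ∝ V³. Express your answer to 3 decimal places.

2.238

Speed ratio: V_B/V_A = (z_B/z_A)^α = (190.0/60.9)^0.236 = (3.1199)^0.236 = 1.30803
Power-density ratio: P_B/P_A = (V_B/V_A)³ = (1.30803)³ = 2.23794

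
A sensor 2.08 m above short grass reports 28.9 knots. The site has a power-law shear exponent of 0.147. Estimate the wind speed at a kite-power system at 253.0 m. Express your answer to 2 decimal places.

Power-law profile: V₂ = V₁ · (z₂/z₁)^α
V₂ = 28.9 × (253.0/2.08)^0.147 = 28.9 × (121.6346)^0.147
    = 28.9 × 2.0254 = 58.5331 knots

58.53 knots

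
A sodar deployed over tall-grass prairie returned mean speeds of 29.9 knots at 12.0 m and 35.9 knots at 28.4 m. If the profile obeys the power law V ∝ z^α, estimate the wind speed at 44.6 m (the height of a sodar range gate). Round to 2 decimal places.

First find α: α = ln(V₂/V₁)/ln(z₂/z₁) = ln(35.9/29.9)/ln(28.4/12.0) = 0.18288/0.86148 = 0.2123
Extrapolate from 28.4 m to 44.6 m: V₃ = 35.9 × (44.6/28.4)^0.2123 = 35.9 × 1.1006 = 39.5099 knots

39.51 knots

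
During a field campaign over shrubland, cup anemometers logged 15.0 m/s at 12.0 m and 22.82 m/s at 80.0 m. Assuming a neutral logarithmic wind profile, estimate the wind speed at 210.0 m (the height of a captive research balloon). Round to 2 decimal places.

Log law: V ∝ ln(z/z₀). From the pair, with r = V₁/V₂ = 0.65732,
ln z₀ = (ln z₁ − r·ln z₂)/(1 − r) = (2.4849 − 0.65732×4.3820)/0.34268 = -1.1541 → z₀ = 0.3154 m
V₃ = V₁ · ln(z₃/z₀)/ln(z₁/z₀) = 15.0 × 6.5012/3.6390 = 26.7981 m/s

26.80 m/s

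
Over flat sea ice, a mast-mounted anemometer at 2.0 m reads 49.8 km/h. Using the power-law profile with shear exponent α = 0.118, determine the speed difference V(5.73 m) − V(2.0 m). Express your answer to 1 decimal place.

6.6 km/h

Power law: V₂ = V₁ · (z₂/z₁)^α = 49.8 × (2.8650)^0.118 = 56.3858 km/h
ΔV = 56.3858 − 49.8 = 6.5858 km/h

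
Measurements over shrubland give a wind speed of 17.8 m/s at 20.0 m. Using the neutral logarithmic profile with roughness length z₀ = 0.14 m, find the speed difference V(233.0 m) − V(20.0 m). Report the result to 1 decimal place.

8.8 m/s

Log law: V₂ = V₁ · ln(z₂/z₀)/ln(z₁/z₀) = 17.8 × 7.4172/4.9618 = 26.6081 m/s
ΔV = 26.6081 − 17.8 = 8.8081 m/s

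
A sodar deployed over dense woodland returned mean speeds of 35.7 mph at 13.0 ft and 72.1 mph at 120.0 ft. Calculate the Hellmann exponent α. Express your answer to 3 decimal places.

α ≈ 0.316

Power law: V₂/V₁ = (z₂/z₁)^α ⇒ α = ln(V₂/V₁) / ln(z₂/z₁)
α = ln(72.1/35.7) / ln(120.0/13.0) = ln(2.0196) / ln(9.2308)
  = 0.70290 / 2.22254 = 0.31626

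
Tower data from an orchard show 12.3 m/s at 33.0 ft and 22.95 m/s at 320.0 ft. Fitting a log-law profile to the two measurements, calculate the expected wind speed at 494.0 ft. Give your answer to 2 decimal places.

Log law: V ∝ ln(z/z₀). From the pair, with r = V₁/V₂ = 0.53595,
ln z₀ = (ln z₁ − r·ln z₂)/(1 − r) = (3.4965 − 0.53595×5.7683)/0.46405 = 0.8727 → z₀ = 2.393 ft
V₃ = V₁ · ln(z₃/z₀)/ln(z₁/z₀) = 12.3 × 5.3298/2.6238 = 24.9855 m/s

24.99 m/s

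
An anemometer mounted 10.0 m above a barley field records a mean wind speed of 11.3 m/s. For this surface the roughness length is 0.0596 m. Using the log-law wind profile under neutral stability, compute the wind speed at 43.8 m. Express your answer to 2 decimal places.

Log law: V(z) ∝ ln(z/z₀), so V₂/V₁ = ln(z₂/z₀) / ln(z₁/z₀).
ln(43.8/0.0596) = 6.5997, ln(10.0/0.0596) = 5.1227
V₂ = 11.3 × 6.5997/5.1227 = 11.3 × 1.2883 = 14.5582 m/s

14.56 m/s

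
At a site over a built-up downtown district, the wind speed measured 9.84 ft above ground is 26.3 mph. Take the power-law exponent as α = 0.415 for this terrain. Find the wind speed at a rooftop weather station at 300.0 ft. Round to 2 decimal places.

Power-law profile: V₂ = V₁ · (z₂/z₁)^α
V₂ = 26.3 × (300.0/9.84)^0.415 = 26.3 × (30.4878)^0.415
    = 26.3 × 4.1296 = 108.6096 mph

108.61 mph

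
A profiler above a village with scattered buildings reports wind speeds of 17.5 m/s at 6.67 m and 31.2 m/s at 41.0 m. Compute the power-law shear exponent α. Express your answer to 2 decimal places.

Power law: V₂/V₁ = (z₂/z₁)^α ⇒ α = ln(V₂/V₁) / ln(z₂/z₁)
α = ln(31.2/17.5) / ln(41.0/6.67) = ln(1.7829) / ln(6.1469)
  = 0.57822 / 1.81595 = 0.31841

α ≈ 0.32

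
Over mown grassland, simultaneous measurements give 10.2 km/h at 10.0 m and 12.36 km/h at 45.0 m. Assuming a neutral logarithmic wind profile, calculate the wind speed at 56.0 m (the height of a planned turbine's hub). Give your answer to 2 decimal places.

Log law: V ∝ ln(z/z₀). From the pair, with r = V₁/V₂ = 0.82524,
ln z₀ = (ln z₁ − r·ln z₂)/(1 − r) = (2.3026 − 0.82524×3.8067)/0.17476 = -4.8000 → z₀ = 0.008230 m
V₃ = V₁ · ln(z₃/z₀)/ln(z₁/z₀) = 10.2 × 8.8254/7.1026 = 12.6741 km/h

12.67 km/h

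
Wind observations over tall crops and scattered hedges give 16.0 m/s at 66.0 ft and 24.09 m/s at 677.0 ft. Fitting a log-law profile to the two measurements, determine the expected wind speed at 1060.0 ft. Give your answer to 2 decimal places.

Log law: V ∝ ln(z/z₀). From the pair, with r = V₁/V₂ = 0.66418,
ln z₀ = (ln z₁ − r·ln z₂)/(1 − r) = (4.1897 − 0.66418×6.5177)/0.33582 = -0.4146 → z₀ = 0.6606 ft
V₃ = V₁ · ln(z₃/z₀)/ln(z₁/z₀) = 16.0 × 7.3806/4.6042 = 25.6481 m/s

25.65 m/s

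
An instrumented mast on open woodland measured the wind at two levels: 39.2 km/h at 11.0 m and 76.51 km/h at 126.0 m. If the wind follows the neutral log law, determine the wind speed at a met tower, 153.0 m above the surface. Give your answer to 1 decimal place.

Log law: V ∝ ln(z/z₀). From the pair, with r = V₁/V₂ = 0.51235,
ln z₀ = (ln z₁ − r·ln z₂)/(1 − r) = (2.3979 − 0.51235×4.8363)/0.48765 = -0.1640 → z₀ = 0.8487 m
V₃ = V₁ · ln(z₃/z₀)/ln(z₁/z₀) = 39.2 × 5.1944/2.5619 = 79.4808 km/h

79.5 km/h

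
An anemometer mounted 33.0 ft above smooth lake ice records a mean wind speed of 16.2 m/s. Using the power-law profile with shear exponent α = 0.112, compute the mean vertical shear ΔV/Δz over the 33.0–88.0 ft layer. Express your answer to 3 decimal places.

Power law: V₂ = V₁ · (z₂/z₁)^α = 16.2 × (2.6667)^0.112 = 18.0810 m/s
ΔV/Δz = (18.0810 − 16.2)/(88.0 − 33.0) = 1.8810/55.0000 = 0.03420 m/s/ft

0.034 m/s/ft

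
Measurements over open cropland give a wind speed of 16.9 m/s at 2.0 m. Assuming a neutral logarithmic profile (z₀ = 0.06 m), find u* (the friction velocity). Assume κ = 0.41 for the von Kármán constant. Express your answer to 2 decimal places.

u* ≈ 1.98 m/s

Log law: V(z) = (u*/κ) · ln(z/z₀) ⇒ u* = κ · V / ln(z/z₀)
u* = 0.41 × 16.9 / ln(2.0/0.06) = 0.41 × 16.9 / 3.5066
   = 6.9290 / 3.5066 = 1.9760 m/s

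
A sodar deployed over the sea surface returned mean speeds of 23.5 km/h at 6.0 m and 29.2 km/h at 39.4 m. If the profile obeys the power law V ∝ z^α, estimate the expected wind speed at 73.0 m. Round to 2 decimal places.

First find α: α = ln(V₂/V₁)/ln(z₂/z₁) = ln(29.2/23.5)/ln(39.4/6.0) = 0.21717/1.88201 = 0.1154
Extrapolate from 39.4 m to 73.0 m: V₃ = 29.2 × (73.0/39.4)^0.1154 = 29.2 × 1.0738 = 31.3536 km/h

31.35 km/h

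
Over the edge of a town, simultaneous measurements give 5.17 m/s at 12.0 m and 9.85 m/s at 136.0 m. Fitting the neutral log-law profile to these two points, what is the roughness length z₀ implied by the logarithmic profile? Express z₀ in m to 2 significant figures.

z₀ ≈ 0.82 m

Log law: V(z) ∝ ln(z/z₀). With r = V₁/V₂ = 5.17/9.85 = 0.52487,
r · ln(z₂/z₀) = ln(z₁/z₀) ⇒ ln z₀ = (ln z₁ − r·ln z₂)/(1 − r)
ln z₀ = (2.48491 − 0.52487×4.91265) / 0.47513 = -0.1970
z₀ = exp(-0.1970) = 0.8212 m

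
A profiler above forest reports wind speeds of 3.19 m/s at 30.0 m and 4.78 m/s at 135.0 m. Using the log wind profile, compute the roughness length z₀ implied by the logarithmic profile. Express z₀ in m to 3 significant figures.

Log law: V(z) ∝ ln(z/z₀). With r = V₁/V₂ = 3.19/4.78 = 0.66736,
r · ln(z₂/z₀) = ln(z₁/z₀) ⇒ ln z₀ = (ln z₁ − r·ln z₂)/(1 − r)
ln z₀ = (3.40120 − 0.66736×4.90527) / 0.33264 = 0.3836
z₀ = exp(0.3836) = 1.468 m

z₀ ≈ 1.47 m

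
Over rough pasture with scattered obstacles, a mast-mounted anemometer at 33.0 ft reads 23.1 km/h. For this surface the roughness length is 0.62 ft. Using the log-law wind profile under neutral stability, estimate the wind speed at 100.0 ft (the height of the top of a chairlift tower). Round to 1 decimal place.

Log law: V(z) ∝ ln(z/z₀), so V₂/V₁ = ln(z₂/z₀) / ln(z₁/z₀).
ln(100.0/0.62) = 5.0832, ln(33.0/0.62) = 3.9745
V₂ = 23.1 × 5.0832/3.9745 = 23.1 × 1.2789 = 29.5435 km/h

29.5 km/h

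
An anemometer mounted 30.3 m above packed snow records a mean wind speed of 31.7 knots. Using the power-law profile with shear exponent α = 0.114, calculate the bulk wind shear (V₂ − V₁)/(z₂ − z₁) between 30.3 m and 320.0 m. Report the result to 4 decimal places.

Power law: V₂ = V₁ · (z₂/z₁)^α = 31.7 × (10.5611)^0.114 = 41.4727 knots
ΔV/Δz = (41.4727 − 31.7)/(320.0 − 30.3) = 9.7727/289.7000 = 0.03373 knots/m

0.0337 knots/m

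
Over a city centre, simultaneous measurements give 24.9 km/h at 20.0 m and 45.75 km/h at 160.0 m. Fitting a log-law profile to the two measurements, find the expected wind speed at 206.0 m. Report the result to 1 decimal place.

48.3 km/h

Log law: V ∝ ln(z/z₀). From the pair, with r = V₁/V₂ = 0.54426,
ln z₀ = (ln z₁ − r·ln z₂)/(1 − r) = (2.9957 − 0.54426×5.0752)/0.45574 = 0.5124 → z₀ = 1.669 m
V₃ = V₁ · ln(z₃/z₀)/ln(z₁/z₀) = 24.9 × 4.8155/2.4834 = 48.2838 km/h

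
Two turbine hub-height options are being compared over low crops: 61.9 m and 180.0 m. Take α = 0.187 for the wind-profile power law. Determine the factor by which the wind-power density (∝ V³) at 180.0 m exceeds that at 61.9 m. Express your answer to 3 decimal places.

Speed ratio: V_B/V_A = (z_B/z_A)^α = (180.0/61.9)^0.187 = (2.9079)^0.187 = 1.22093
Power-density ratio: P_B/P_A = (V_B/V_A)³ = (1.22093)³ = 1.81999

1.820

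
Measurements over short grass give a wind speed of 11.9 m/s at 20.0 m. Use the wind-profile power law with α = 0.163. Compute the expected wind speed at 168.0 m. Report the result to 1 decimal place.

16.8 m/s

Power-law profile: V₂ = V₁ · (z₂/z₁)^α
V₂ = 11.9 × (168.0/20.0)^0.163 = 11.9 × (8.4000)^0.163
    = 11.9 × 1.4147 = 16.8347 m/s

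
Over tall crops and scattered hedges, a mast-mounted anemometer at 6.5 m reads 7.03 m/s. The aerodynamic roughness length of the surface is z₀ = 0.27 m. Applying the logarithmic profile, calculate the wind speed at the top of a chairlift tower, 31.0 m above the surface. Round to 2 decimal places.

10.48 m/s

Log law: V(z) ∝ ln(z/z₀), so V₂/V₁ = ln(z₂/z₀) / ln(z₁/z₀).
ln(31.0/0.27) = 4.7433, ln(6.5/0.27) = 3.1811
V₂ = 7.03 × 4.7433/3.1811 = 7.03 × 1.4911 = 10.4823 m/s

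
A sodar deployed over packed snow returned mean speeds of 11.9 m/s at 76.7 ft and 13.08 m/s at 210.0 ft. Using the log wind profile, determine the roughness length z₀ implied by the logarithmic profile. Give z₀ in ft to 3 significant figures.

Log law: V(z) ∝ ln(z/z₀). With r = V₁/V₂ = 11.9/13.08 = 0.90979,
r · ln(z₂/z₀) = ln(z₁/z₀) ⇒ ln z₀ = (ln z₁ − r·ln z₂)/(1 − r)
ln z₀ = (4.33990 − 0.90979×5.34711) / 0.09021 = -5.8175
z₀ = exp(-5.8175) = 0.002975 ft

z₀ ≈ 0.00297 ft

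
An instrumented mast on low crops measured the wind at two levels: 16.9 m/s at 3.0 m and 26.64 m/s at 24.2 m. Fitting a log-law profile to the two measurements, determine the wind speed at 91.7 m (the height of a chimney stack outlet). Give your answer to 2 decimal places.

Log law: V ∝ ln(z/z₀). From the pair, with r = V₁/V₂ = 0.63438,
ln z₀ = (ln z₁ − r·ln z₂)/(1 − r) = (1.0986 − 0.63438×3.1864)/0.36562 = -2.5239 → z₀ = 0.08015 m
V₃ = V₁ · ln(z₃/z₀)/ln(z₁/z₀) = 16.9 × 7.0424/3.6225 = 32.8550 m/s

32.86 m/s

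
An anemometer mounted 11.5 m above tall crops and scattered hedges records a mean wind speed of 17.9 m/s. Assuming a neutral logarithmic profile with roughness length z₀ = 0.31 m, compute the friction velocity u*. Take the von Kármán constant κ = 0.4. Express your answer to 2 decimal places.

u* ≈ 1.98 m/s

Log law: V(z) = (u*/κ) · ln(z/z₀) ⇒ u* = κ · V / ln(z/z₀)
u* = 0.4 × 17.9 / ln(11.5/0.31) = 0.4 × 17.9 / 3.6135
   = 7.1600 / 3.6135 = 1.9814 m/s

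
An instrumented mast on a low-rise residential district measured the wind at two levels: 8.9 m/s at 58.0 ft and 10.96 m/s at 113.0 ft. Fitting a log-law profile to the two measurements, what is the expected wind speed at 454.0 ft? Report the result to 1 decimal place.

15.3 m/s

Log law: V ∝ ln(z/z₀). From the pair, with r = V₁/V₂ = 0.81204,
ln z₀ = (ln z₁ − r·ln z₂)/(1 − r) = (4.0604 − 0.81204×4.7274)/0.18796 = 1.1790 → z₀ = 3.251 ft
V₃ = V₁ · ln(z₃/z₀)/ln(z₁/z₀) = 8.9 × 4.9391/2.8815 = 15.2555 m/s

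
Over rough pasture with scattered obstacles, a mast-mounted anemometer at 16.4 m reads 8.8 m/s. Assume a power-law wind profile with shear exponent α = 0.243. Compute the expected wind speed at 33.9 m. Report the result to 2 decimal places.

Power-law profile: V₂ = V₁ · (z₂/z₁)^α
V₂ = 8.8 × (33.9/16.4)^0.243 = 8.8 × (2.0671)^0.243
    = 8.8 × 1.1930 = 10.4982 m/s

10.50 m/s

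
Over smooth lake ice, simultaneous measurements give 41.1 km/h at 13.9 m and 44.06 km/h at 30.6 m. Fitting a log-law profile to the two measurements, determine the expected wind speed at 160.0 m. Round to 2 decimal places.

50.26 km/h

Log law: V ∝ ln(z/z₀). From the pair, with r = V₁/V₂ = 0.93282,
ln z₀ = (ln z₁ − r·ln z₂)/(1 − r) = (2.6319 − 0.93282×3.4210)/0.06718 = -8.3250 → z₀ = 0.0002424 m
V₃ = V₁ · ln(z₃/z₀)/ln(z₁/z₀) = 41.1 × 13.4002/10.9569 = 50.2649 km/h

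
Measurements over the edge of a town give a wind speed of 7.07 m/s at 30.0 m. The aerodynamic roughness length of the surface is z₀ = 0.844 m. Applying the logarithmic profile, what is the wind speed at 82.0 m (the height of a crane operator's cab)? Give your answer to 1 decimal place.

Log law: V(z) ∝ ln(z/z₀), so V₂/V₁ = ln(z₂/z₀) / ln(z₁/z₀).
ln(82.0/0.844) = 4.5763, ln(30.0/0.844) = 3.5708
V₂ = 7.07 × 4.5763/3.5708 = 7.07 × 1.2816 = 9.0609 m/s

9.1 m/s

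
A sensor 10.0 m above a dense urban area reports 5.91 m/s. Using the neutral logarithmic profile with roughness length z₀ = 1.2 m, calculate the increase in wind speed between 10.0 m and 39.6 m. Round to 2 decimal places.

3.84 m/s

Log law: V₂ = V₁ · ln(z₂/z₀)/ln(z₁/z₀) = 5.91 × 3.4965/2.1203 = 9.7461 m/s
ΔV = 9.7461 − 5.91 = 3.8361 m/s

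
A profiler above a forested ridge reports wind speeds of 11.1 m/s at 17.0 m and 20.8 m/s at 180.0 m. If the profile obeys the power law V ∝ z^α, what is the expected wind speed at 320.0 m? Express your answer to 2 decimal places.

First find α: α = ln(V₂/V₁)/ln(z₂/z₁) = ln(20.8/11.1)/ln(180.0/17.0) = 0.62801/2.35974 = 0.2661
Extrapolate from 180.0 m to 320.0 m: V₃ = 20.8 × (320.0/180.0)^0.2661 = 20.8 × 1.1655 = 24.2418 m/s

24.24 m/s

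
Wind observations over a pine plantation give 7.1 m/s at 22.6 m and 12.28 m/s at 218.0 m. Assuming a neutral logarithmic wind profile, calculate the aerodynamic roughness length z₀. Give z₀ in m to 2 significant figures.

z₀ ≈ 1.0 m

Log law: V(z) ∝ ln(z/z₀). With r = V₁/V₂ = 7.1/12.28 = 0.57818,
r · ln(z₂/z₀) = ln(z₁/z₀) ⇒ ln z₀ = (ln z₁ − r·ln z₂)/(1 − r)
ln z₀ = (3.11795 − 0.57818×5.38450) / 0.42182 = 0.0113
z₀ = exp(0.0113) = 1.011 m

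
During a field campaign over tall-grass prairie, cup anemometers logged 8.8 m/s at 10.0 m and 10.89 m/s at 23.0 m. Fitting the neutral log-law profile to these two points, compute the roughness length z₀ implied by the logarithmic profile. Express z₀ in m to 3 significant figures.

Log law: V(z) ∝ ln(z/z₀). With r = V₁/V₂ = 8.8/10.89 = 0.80808,
r · ln(z₂/z₀) = ln(z₁/z₀) ⇒ ln z₀ = (ln z₁ − r·ln z₂)/(1 − r)
ln z₀ = (2.30259 − 0.80808×3.13549) / 0.19192 = -1.2044
z₀ = exp(-1.2044) = 0.2999 m

z₀ ≈ 0.300 m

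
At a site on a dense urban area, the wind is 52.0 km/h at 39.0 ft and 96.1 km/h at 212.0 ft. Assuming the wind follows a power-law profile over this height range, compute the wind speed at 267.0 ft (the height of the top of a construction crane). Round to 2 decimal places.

104.49 km/h

First find α: α = ln(V₂/V₁)/ln(z₂/z₁) = ln(96.1/52.0)/ln(212.0/39.0) = 0.61415/1.69302 = 0.3628
Extrapolate from 212.0 ft to 267.0 ft: V₃ = 96.1 × (267.0/212.0)^0.3628 = 96.1 × 1.0873 = 104.4870 km/h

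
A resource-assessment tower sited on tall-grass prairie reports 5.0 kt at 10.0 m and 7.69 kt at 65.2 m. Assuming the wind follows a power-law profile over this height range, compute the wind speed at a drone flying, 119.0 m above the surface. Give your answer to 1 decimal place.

8.8 kt

First find α: α = ln(V₂/V₁)/ln(z₂/z₁) = ln(7.69/5.0)/ln(65.2/10.0) = 0.43048/1.87487 = 0.2296
Extrapolate from 65.2 m to 119.0 m: V₃ = 7.69 × (119.0/65.2)^0.2296 = 7.69 × 1.1481 = 8.8292 kt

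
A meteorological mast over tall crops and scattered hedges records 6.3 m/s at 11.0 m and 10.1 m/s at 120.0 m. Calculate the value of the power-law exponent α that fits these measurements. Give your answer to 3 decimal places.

Power law: V₂/V₁ = (z₂/z₁)^α ⇒ α = ln(V₂/V₁) / ln(z₂/z₁)
α = ln(10.1/6.3) / ln(120.0/11.0) = ln(1.6032) / ln(10.9091)
  = 0.47199 / 2.38960 = 0.19752

α ≈ 0.198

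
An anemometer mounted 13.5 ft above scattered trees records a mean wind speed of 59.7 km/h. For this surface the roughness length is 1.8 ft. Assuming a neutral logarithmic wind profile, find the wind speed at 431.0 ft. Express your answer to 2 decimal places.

Log law: V(z) ∝ ln(z/z₀), so V₂/V₁ = ln(z₂/z₀) / ln(z₁/z₀).
ln(431.0/1.8) = 5.4783, ln(13.5/1.8) = 2.0149
V₂ = 59.7 × 5.4783/2.0149 = 59.7 × 2.7189 = 162.3184 km/h

162.32 km/h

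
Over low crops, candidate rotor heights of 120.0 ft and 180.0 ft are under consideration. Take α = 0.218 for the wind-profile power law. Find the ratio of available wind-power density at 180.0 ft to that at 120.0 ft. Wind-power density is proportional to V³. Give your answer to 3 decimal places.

1.304

Speed ratio: V_B/V_A = (z_B/z_A)^α = (180.0/120.0)^0.218 = (1.5000)^0.218 = 1.09242
Power-density ratio: P_B/P_A = (V_B/V_A)³ = (1.09242)³ = 1.30366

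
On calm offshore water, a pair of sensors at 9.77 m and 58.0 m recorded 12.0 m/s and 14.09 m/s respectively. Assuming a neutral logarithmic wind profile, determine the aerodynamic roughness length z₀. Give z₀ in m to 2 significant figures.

z₀ ≈ 0.00035 m

Log law: V(z) ∝ ln(z/z₀). With r = V₁/V₂ = 12.0/14.09 = 0.85167,
r · ln(z₂/z₀) = ln(z₁/z₀) ⇒ ln z₀ = (ln z₁ − r·ln z₂)/(1 − r)
ln z₀ = (2.27932 − 0.85167×4.06044) / 0.14833 = -7.9472
z₀ = exp(-7.9472) = 0.0003536 m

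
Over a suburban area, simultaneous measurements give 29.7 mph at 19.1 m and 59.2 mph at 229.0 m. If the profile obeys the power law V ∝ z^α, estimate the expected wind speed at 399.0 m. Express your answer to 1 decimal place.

69.1 mph

First find α: α = ln(V₂/V₁)/ln(z₂/z₁) = ln(59.2/29.7)/ln(229.0/19.1) = 0.68977/2.48403 = 0.2777
Extrapolate from 229.0 m to 399.0 m: V₃ = 59.2 × (399.0/229.0)^0.2777 = 59.2 × 1.1667 = 69.0687 mph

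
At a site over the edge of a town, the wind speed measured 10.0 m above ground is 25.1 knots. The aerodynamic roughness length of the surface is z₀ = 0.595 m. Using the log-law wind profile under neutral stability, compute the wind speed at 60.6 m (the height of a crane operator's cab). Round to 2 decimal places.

41.13 knots

Log law: V(z) ∝ ln(z/z₀), so V₂/V₁ = ln(z₂/z₀) / ln(z₁/z₀).
ln(60.6/0.595) = 4.6235, ln(10.0/0.595) = 2.8218
V₂ = 25.1 × 4.6235/2.8218 = 25.1 × 1.6385 = 41.1264 knots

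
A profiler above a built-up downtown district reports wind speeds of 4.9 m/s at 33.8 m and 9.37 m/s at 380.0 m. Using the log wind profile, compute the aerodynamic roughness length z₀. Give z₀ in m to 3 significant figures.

Log law: V(z) ∝ ln(z/z₀). With r = V₁/V₂ = 4.9/9.37 = 0.52295,
r · ln(z₂/z₀) = ln(z₁/z₀) ⇒ ln z₀ = (ln z₁ − r·ln z₂)/(1 − r)
ln z₀ = (3.52046 − 0.52295×5.94017) / 0.47705 = 0.8680
z₀ = exp(0.8680) = 2.382 m

z₀ ≈ 2.38 m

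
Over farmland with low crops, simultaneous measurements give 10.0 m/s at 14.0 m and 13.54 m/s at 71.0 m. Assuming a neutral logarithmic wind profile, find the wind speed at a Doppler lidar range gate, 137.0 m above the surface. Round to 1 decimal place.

Log law: V ∝ ln(z/z₀). From the pair, with r = V₁/V₂ = 0.73855,
ln z₀ = (ln z₁ − r·ln z₂)/(1 − r) = (2.6391 − 0.73855×4.2627)/0.26145 = -1.9474 → z₀ = 0.1426 m
V₃ = V₁ · ln(z₃/z₀)/ln(z₁/z₀) = 10.0 × 6.8674/4.5865 = 14.9731 m/s

15.0 m/s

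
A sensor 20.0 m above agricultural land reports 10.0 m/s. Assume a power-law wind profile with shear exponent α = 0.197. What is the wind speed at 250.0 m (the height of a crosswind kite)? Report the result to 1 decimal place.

16.4 m/s

Power-law profile: V₂ = V₁ · (z₂/z₁)^α
V₂ = 10.0 × (250.0/20.0)^0.197 = 10.0 × (12.5000)^0.197
    = 10.0 × 1.6447 = 16.4472 m/s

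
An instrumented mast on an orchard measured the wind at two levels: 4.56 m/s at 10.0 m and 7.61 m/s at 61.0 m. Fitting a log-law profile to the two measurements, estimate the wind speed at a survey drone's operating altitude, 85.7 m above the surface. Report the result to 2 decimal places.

8.18 m/s

Log law: V ∝ ln(z/z₀). From the pair, with r = V₁/V₂ = 0.59921,
ln z₀ = (ln z₁ − r·ln z₂)/(1 − r) = (2.3026 − 0.59921×4.1109)/0.40079 = -0.4010 → z₀ = 0.6697 m
V₃ = V₁ · ln(z₃/z₀)/ln(z₁/z₀) = 4.56 × 4.8518/2.7035 = 8.1834 m/s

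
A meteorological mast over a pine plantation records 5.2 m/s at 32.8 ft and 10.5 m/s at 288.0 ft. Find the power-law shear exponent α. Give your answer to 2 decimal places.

Power law: V₂/V₁ = (z₂/z₁)^α ⇒ α = ln(V₂/V₁) / ln(z₂/z₁)
α = ln(10.5/5.2) / ln(288.0/32.8) = ln(2.0192) / ln(8.7805)
  = 0.70272 / 2.17253 = 0.32346

α ≈ 0.32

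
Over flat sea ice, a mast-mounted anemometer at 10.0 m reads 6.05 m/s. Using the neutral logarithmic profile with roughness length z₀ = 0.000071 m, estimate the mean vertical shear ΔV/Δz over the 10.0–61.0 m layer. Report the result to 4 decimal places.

Log law: V₂ = V₁ · ln(z₂/z₀)/ln(z₁/z₀) = 6.05 × 13.6637/11.8554 = 6.9728 m/s
ΔV/Δz = (6.9728 − 6.05)/(61.0 − 10.0) = 0.9228/51.0000 = 0.01809 m/s/m

0.0181 m/s/m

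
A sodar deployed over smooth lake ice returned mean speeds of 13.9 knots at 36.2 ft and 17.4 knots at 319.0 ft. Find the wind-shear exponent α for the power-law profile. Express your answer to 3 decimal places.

α ≈ 0.103

Power law: V₂/V₁ = (z₂/z₁)^α ⇒ α = ln(V₂/V₁) / ln(z₂/z₁)
α = ln(17.4/13.9) / ln(319.0/36.2) = ln(1.2518) / ln(8.8122)
  = 0.22458 / 2.17613 = 0.10320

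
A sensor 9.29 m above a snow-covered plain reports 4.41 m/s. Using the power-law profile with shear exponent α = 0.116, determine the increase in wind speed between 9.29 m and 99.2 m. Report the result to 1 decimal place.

Power law: V₂ = V₁ · (z₂/z₁)^α = 4.41 × (10.6781)^0.116 = 5.8042 m/s
ΔV = 5.8042 − 4.41 = 1.3942 m/s

1.4 m/s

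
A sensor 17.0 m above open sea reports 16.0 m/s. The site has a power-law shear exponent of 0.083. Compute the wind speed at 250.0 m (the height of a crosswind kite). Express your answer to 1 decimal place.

Power-law profile: V₂ = V₁ · (z₂/z₁)^α
V₂ = 16.0 × (250.0/17.0)^0.083 = 16.0 × (14.7059)^0.083
    = 16.0 × 1.2500 = 19.9996 m/s

20.0 m/s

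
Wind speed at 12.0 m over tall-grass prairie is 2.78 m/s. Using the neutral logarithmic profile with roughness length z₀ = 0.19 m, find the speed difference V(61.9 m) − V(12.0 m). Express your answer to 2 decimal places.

Log law: V₂ = V₁ · ln(z₂/z₀)/ln(z₁/z₀) = 2.78 × 5.7863/4.1456 = 3.8802 m/s
ΔV = 3.8802 − 2.78 = 1.1002 m/s

1.10 m/s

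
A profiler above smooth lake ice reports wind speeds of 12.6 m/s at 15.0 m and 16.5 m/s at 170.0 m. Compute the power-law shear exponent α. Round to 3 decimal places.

α ≈ 0.111

Power law: V₂/V₁ = (z₂/z₁)^α ⇒ α = ln(V₂/V₁) / ln(z₂/z₁)
α = ln(16.5/12.6) / ln(170.0/15.0) = ln(1.3095) / ln(11.3333)
  = 0.26966 / 2.42775 = 0.11108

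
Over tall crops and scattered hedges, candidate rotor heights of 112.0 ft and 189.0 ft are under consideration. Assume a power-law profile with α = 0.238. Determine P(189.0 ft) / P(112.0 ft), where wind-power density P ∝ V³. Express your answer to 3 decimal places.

Speed ratio: V_B/V_A = (z_B/z_A)^α = (189.0/112.0)^0.238 = (1.6875)^0.238 = 1.13262
Power-density ratio: P_B/P_A = (V_B/V_A)³ = (1.13262)³ = 1.45295

1.453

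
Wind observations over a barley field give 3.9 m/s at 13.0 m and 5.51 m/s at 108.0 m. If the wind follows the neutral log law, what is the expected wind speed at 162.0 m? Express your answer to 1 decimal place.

Log law: V ∝ ln(z/z₀). From the pair, with r = V₁/V₂ = 0.70780,
ln z₀ = (ln z₁ − r·ln z₂)/(1 − r) = (2.5649 − 0.70780×4.6821)/0.29220 = -2.5636 → z₀ = 0.07702 m
V₃ = V₁ · ln(z₃/z₀)/ln(z₁/z₀) = 3.9 × 7.6512/5.1286 = 5.8183 m/s

5.8 m/s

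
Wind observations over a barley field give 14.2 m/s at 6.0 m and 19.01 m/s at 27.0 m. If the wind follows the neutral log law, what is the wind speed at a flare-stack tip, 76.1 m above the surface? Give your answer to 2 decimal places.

Log law: V ∝ ln(z/z₀). From the pair, with r = V₁/V₂ = 0.74698,
ln z₀ = (ln z₁ − r·ln z₂)/(1 − r) = (1.7918 − 0.74698×3.2958)/0.25302 = -2.6486 → z₀ = 0.07075 m
V₃ = V₁ · ln(z₃/z₀)/ln(z₁/z₀) = 14.2 × 6.9806/4.4403 = 22.3238 m/s

22.32 m/s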